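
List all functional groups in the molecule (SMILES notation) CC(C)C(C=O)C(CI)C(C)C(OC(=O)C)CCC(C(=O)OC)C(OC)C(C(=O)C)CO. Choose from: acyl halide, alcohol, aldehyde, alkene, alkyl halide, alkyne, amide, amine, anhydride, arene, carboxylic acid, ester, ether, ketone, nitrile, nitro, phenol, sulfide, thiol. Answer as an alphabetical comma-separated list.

alcohol, aldehyde, alkyl halide, ester, ether, ketone

Taking each segment in turn:
  CH(CHO): pendant –CHO: carbonyl C bonded to C and H → aldehyde.
  CH(CH2I): pendant –CH2X: halogen on sp³ carbon → alkyl halide.
  CH(OCOCH3): pendant –OC(=O)CH3: an acyloxy group → ester.
  CH(COOCH3): pendant –COOCH3: carbonyl C bonded to C and –OCH3 → ester.
  CH(OCH3): pendant –OCH3: C–O–C with sp³ C, no adjacent C=O → ether.
  CH(COCH3): pendant –COCH3: carbonyl C bonded to two carbons → ketone.
  CH2OH: –OH on an sp³ carbon → alcohol.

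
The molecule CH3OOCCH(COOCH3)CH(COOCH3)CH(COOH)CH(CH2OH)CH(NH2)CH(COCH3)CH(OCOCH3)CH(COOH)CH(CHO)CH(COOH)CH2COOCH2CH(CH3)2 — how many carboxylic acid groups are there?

3

Reading the structure from left to right:
  CH3OOC: CH3O–C(=O)–: carbonyl C bonded to C and to –OCH3 → ester (not ketone + ether).
  CH(COOCH3): pendant –COOCH3: carbonyl C bonded to C and –OCH3 → ester.
  CH(COOCH3): pendant –COOCH3: carbonyl C bonded to C and –OCH3 → ester.
  CH(COOH): pendant –COOH: carbonyl C bonded to C and –OH → carboxylic acid.
  CH(CH2OH): pendant –CH2OH on an sp³ backbone C → alcohol.
  CH(NH2): –NH2 on an sp³ carbon with no adjacent C=O → amine.
  CH(COCH3): pendant –COCH3: carbonyl C bonded to two carbons → ketone.
  CH(OCOCH3): pendant –OC(=O)CH3: an acyloxy group → ester.
  CH(COOH): pendant –COOH: carbonyl C bonded to C and –OH → carboxylic acid.
  CH(CHO): pendant –CHO: carbonyl C bonded to C and H → aldehyde.
  CH(COOH): pendant –COOH: carbonyl C bonded to C and –OH → carboxylic acid.
  CH2COOCH2: –C(=O)–O–C with C on the carbonyl side → ester.
Carboxylic acid appears at: CH(COOH), CH(COOH), CH(COOH) → 3.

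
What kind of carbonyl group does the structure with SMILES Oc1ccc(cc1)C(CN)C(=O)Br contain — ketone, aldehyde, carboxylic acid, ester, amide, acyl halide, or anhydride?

The carbonyl is in the COBr segment: –C(=O)Br: carbonyl C bonded to C and to a halogen → acyl halide (not alkyl halide).

acyl halide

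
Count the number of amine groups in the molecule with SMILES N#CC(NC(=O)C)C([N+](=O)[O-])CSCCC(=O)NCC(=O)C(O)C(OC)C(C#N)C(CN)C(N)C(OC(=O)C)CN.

Reading the structure from left to right:
  N≡C: N≡C–: carbon triple-bonded to nitrogen → nitrile.
  CH(NHCOCH3): pendant –NHC(=O)CH3: N bonded to a carbonyl → amide (not amine).
  CH(NO2): –NO2 on an sp³ carbon → nitro (the N=O is not a carbonyl).
  CH2SCH2: C–S–C linkage → sulfide (thioether).
  CH2CONHCH2: –C(=O)–N– linkage → amide (the N is not an amine).
  CO: –C(=O)– with carbon on both sides → ketone.
  CH(OH): –OH on an sp³ carbon → alcohol (secondary).
  CH(OCH3): pendant –OCH3: C–O–C with sp³ C, no adjacent C=O → ether.
  CH(CN): pendant –C≡N: nitrile.
  CH(CH2NH2): pendant –CH2NH2: N on sp³ C, no adjacent C=O → amine.
  CH(NH2): –NH2 on an sp³ carbon with no adjacent C=O → amine.
  CH(OCOCH3): pendant –OC(=O)CH3: an acyloxy group → ester.
  CH2NH2: –NH2 on an sp³ carbon with no adjacent C=O → amine.
Amine appears at: CH(CH2NH2), CH(NH2), CH2NH2 → 3.

3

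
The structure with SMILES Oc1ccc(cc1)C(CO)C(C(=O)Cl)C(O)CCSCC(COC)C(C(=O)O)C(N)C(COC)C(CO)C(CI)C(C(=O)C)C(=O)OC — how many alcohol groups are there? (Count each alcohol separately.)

3

–OH attached directly to an aromatic ring → phenol (not alcohol); the ring itself is an arene.
pendant –CH2OH on an sp³ backbone C → alcohol.
pendant –C(=O)X: carbonyl C bonded to C and halogen → acyl halide.
–OH on an sp³ carbon → alcohol (secondary).
C–S–C linkage → sulfide (thioether).
pendant –CH2OCH3: C–O–C linkage → ether.
pendant –COOH: carbonyl C bonded to C and –OH → carboxylic acid.
–NH2 on an sp³ carbon with no adjacent C=O → amine.
pendant –CH2OCH3: C–O–C linkage → ether.
pendant –CH2OH on an sp³ backbone C → alcohol.
pendant –CH2X: halogen on sp³ carbon → alkyl halide.
pendant –COCH3: carbonyl C bonded to two carbons → ketone.
–C(=O)OCH3: carbonyl C bonded to C and to –OCH3 → ester (not ketone + ether).
Alcohol appears at: CH(CH2OH), CH(OH), CH(CH2OH) → 3.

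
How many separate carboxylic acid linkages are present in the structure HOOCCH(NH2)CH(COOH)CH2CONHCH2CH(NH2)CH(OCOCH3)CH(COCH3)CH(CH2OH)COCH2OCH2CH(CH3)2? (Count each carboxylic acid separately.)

–COOH: carbonyl C bonded to –OH and C → carboxylic acid (the –OH is not a separate alcohol).
–NH2 on an sp³ carbon with no adjacent C=O → amine.
pendant –COOH: carbonyl C bonded to C and –OH → carboxylic acid.
–C(=O)–N– linkage → amide (the N is not an amine).
–NH2 on an sp³ carbon with no adjacent C=O → amine.
pendant –OC(=O)CH3: an acyloxy group → ester.
pendant –COCH3: carbonyl C bonded to two carbons → ketone.
pendant –CH2OH on an sp³ backbone C → alcohol.
–C(=O)– with carbon on both sides → ketone.
C–O–C with sp³ carbons on both sides and no adjacent C=O → ether.
Carboxylic acid appears at: HOOC, CH(COOH) → 2.

2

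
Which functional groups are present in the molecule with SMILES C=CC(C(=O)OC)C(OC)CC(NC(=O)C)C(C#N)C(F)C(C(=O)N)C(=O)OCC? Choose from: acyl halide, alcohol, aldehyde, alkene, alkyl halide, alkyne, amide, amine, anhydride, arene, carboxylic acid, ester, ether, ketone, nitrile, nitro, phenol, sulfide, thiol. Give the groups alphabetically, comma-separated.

alkene, alkyl halide, amide, ester, ether, nitrile

Reading the structure from left to right:
  CH2=CH: C=C double bond → alkene.
  CH(COOCH3): pendant –COOCH3: carbonyl C bonded to C and –OCH3 → ester.
  CH(OCH3): pendant –OCH3: C–O–C with sp³ C, no adjacent C=O → ether.
  CH(NHCOCH3): pendant –NHC(=O)CH3: N bonded to a carbonyl → amide (not amine).
  CH(CN): pendant –C≡N: nitrile.
  CH(F): halogen on an sp³ carbon → alkyl halide.
  CH(CONH2): pendant –CONH2: carbonyl C bonded to C and N → amide.
  COOCH2CH3: –C(=O)OCH2CH3: carbonyl C bonded to C and to –OEt → ester.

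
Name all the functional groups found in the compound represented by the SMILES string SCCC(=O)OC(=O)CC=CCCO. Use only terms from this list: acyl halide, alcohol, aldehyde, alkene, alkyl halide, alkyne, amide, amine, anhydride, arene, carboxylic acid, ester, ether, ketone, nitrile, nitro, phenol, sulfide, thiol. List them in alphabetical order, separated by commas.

alcohol, alkene, anhydride, thiol

–SH on an sp³ carbon → thiol.
two acyl groups sharing one oxygen, –C(=O)–O–C(=O)– → anhydride.
C=C double bond → alkene.
–OH on an sp³ carbon → alcohol.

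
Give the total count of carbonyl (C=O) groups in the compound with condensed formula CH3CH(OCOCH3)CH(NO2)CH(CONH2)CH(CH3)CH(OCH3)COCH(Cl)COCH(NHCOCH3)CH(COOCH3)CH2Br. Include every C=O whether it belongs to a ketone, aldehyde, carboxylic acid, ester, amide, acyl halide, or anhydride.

6

CH(OCOCH3): ester, 1 C=O (running total 1).
CH(CONH2): amide, 1 C=O (running total 2).
CO: ketone, 1 C=O (running total 3).
CO: ketone, 1 C=O (running total 4).
CH(NHCOCH3): amide, 1 C=O (running total 5).
CH(COOCH3): ester, 1 C=O (running total 6).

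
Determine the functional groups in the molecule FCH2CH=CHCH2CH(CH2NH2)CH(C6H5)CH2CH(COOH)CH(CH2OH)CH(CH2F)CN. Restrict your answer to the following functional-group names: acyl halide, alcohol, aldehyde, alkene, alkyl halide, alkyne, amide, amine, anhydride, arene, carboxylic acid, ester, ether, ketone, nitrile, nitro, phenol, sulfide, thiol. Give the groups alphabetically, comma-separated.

halogen on an sp³ carbon → alkyl halide.
C=C double bond → alkene.
pendant –CH2NH2: N on sp³ C, no adjacent C=O → amine.
pendant –C6H5: benzene ring → arene.
pendant –COOH: carbonyl C bonded to C and –OH → carboxylic acid.
pendant –CH2OH on an sp³ backbone C → alcohol.
pendant –CH2X: halogen on sp³ carbon → alkyl halide.
–C≡N: carbon triple-bonded to nitrogen → nitrile.

alcohol, alkene, alkyl halide, amine, arene, carboxylic acid, nitrile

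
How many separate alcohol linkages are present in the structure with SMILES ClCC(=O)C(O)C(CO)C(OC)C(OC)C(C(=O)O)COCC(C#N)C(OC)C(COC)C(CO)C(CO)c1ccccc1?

Working along the chain:
  ClCH2: halogen on an sp³ carbon → alkyl halide.
  CO: –C(=O)– with carbon on both sides → ketone.
  CH(OH): –OH on an sp³ carbon → alcohol (secondary).
  CH(CH2OH): pendant –CH2OH on an sp³ backbone C → alcohol.
  CH(OCH3): pendant –OCH3: C–O–C with sp³ C, no adjacent C=O → ether.
  CH(OCH3): pendant –OCH3: C–O–C with sp³ C, no adjacent C=O → ether.
  CH(COOH): pendant –COOH: carbonyl C bonded to C and –OH → carboxylic acid.
  CH2OCH2: C–O–C with sp³ carbons on both sides and no adjacent C=O → ether.
  CH(CN): pendant –C≡N: nitrile.
  CH(OCH3): pendant –OCH3: C–O–C with sp³ C, no adjacent C=O → ether.
  CH(CH2OCH3): pendant –CH2OCH3: C–O–C linkage → ether.
  CH(CH2OH): pendant –CH2OH on an sp³ backbone C → alcohol.
  CH(CH2OH): pendant –CH2OH on an sp³ backbone C → alcohol.
  C6H5: –C6H5 phenyl ring → arene.
Alcohol appears at: CH(OH), CH(CH2OH), CH(CH2OH), CH(CH2OH) → 4.

4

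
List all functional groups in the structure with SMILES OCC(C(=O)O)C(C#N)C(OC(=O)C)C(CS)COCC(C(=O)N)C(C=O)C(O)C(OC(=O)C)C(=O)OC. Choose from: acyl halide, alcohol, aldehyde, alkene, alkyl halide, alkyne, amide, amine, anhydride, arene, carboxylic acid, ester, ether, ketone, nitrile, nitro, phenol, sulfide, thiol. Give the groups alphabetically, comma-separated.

HO– on an sp³ carbon → alcohol.
pendant –COOH: carbonyl C bonded to C and –OH → carboxylic acid.
pendant –C≡N: nitrile.
pendant –OC(=O)CH3: an acyloxy group → ester.
pendant –CH2SH → thiol.
C–O–C with sp³ carbons on both sides and no adjacent C=O → ether.
pendant –CONH2: carbonyl C bonded to C and N → amide.
pendant –CHO: carbonyl C bonded to C and H → aldehyde.
–OH on an sp³ carbon → alcohol (secondary).
pendant –OC(=O)CH3: an acyloxy group → ester.
–C(=O)OCH3: carbonyl C bonded to C and to –OCH3 → ester (not ketone + ether).

alcohol, aldehyde, amide, carboxylic acid, ester, ether, nitrile, thiol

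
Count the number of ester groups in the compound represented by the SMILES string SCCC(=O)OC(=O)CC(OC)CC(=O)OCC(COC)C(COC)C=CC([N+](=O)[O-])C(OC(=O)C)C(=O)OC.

Reading the structure from left to right:
  HSCH2: –SH on an sp³ carbon → thiol.
  CH2CO-O-COCH2: two acyl groups sharing one oxygen, –C(=O)–O–C(=O)– → anhydride.
  CH(OCH3): pendant –OCH3: C–O–C with sp³ C, no adjacent C=O → ether.
  CH2COOCH2: –C(=O)–O–C with C on the carbonyl side → ester.
  CH(CH2OCH3): pendant –CH2OCH3: C–O–C linkage → ether.
  CH(CH2OCH3): pendant –CH2OCH3: C–O–C linkage → ether.
  CH=CH: C=C double bond → alkene.
  CH(NO2): –NO2 on an sp³ carbon → nitro (the N=O is not a carbonyl).
  CH(OCOCH3): pendant –OC(=O)CH3: an acyloxy group → ester.
  COOCH3: –C(=O)OCH3: carbonyl C bonded to C and to –OCH3 → ester (not ketone + ether).
Ester appears at: CH2COOCH2, CH(OCOCH3), COOCH3 → 3.

3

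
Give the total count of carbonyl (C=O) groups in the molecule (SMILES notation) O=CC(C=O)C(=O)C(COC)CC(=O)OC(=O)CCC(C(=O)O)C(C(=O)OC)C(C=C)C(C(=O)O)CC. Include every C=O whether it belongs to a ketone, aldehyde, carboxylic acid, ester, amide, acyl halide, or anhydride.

OHC: aldehyde, 1 C=O (running total 1).
CH(CHO): aldehyde, 1 C=O (running total 2).
CO: ketone, 1 C=O (running total 3).
CH2CO-O-COCH2: anhydride, 2 C=O (running total 5).
CH(COOH): carboxylic acid, 1 C=O (running total 6).
CH(COOCH3): ester, 1 C=O (running total 7).
CH(COOH): carboxylic acid, 1 C=O (running total 8).

8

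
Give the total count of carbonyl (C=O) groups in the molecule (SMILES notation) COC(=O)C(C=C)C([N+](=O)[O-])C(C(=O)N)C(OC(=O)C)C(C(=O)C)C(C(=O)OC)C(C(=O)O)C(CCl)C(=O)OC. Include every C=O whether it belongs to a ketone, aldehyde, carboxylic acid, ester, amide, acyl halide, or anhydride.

7

CH3OOC: ester, 1 C=O (running total 1).
CH(CONH2): amide, 1 C=O (running total 2).
CH(OCOCH3): ester, 1 C=O (running total 3).
CH(COCH3): ketone, 1 C=O (running total 4).
CH(COOCH3): ester, 1 C=O (running total 5).
CH(COOH): carboxylic acid, 1 C=O (running total 6).
COOCH3: ester, 1 C=O (running total 7).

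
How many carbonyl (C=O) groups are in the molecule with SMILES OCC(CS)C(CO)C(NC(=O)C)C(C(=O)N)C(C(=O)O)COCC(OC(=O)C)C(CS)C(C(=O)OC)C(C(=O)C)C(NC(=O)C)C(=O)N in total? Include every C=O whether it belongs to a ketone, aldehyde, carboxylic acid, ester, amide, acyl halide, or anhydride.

8

CH(NHCOCH3): amide, 1 C=O (running total 1).
CH(CONH2): amide, 1 C=O (running total 2).
CH(COOH): carboxylic acid, 1 C=O (running total 3).
CH(OCOCH3): ester, 1 C=O (running total 4).
CH(COOCH3): ester, 1 C=O (running total 5).
CH(COCH3): ketone, 1 C=O (running total 6).
CH(NHCOCH3): amide, 1 C=O (running total 7).
CONH2: amide, 1 C=O (running total 8).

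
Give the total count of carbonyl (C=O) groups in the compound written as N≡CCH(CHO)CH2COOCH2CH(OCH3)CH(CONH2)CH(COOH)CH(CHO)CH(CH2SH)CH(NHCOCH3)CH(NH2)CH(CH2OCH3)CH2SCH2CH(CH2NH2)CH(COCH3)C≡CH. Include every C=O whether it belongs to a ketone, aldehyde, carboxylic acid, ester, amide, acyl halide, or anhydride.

CH(CHO): aldehyde, 1 C=O (running total 1).
CH2COOCH2: ester, 1 C=O (running total 2).
CH(CONH2): amide, 1 C=O (running total 3).
CH(COOH): carboxylic acid, 1 C=O (running total 4).
CH(CHO): aldehyde, 1 C=O (running total 5).
CH(NHCOCH3): amide, 1 C=O (running total 6).
CH(COCH3): ketone, 1 C=O (running total 7).

7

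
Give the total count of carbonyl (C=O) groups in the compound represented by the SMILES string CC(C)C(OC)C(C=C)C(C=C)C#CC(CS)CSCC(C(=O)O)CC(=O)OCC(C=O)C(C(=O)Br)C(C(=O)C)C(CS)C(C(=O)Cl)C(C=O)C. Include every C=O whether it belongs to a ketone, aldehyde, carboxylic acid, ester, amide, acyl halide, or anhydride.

7

CH(COOH): carboxylic acid, 1 C=O (running total 1).
CH2COOCH2: ester, 1 C=O (running total 2).
CH(CHO): aldehyde, 1 C=O (running total 3).
CH(COBr): acyl halide, 1 C=O (running total 4).
CH(COCH3): ketone, 1 C=O (running total 5).
CH(COCl): acyl halide, 1 C=O (running total 6).
CH(CHO): aldehyde, 1 C=O (running total 7).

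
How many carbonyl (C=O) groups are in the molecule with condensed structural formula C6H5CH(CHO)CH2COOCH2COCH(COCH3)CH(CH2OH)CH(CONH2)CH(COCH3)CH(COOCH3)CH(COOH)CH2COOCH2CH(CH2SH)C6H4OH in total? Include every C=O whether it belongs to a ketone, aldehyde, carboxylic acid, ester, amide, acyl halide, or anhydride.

9

CH(CHO): aldehyde, 1 C=O (running total 1).
CH2COOCH2: ester, 1 C=O (running total 2).
CO: ketone, 1 C=O (running total 3).
CH(COCH3): ketone, 1 C=O (running total 4).
CH(CONH2): amide, 1 C=O (running total 5).
CH(COCH3): ketone, 1 C=O (running total 6).
CH(COOCH3): ester, 1 C=O (running total 7).
CH(COOH): carboxylic acid, 1 C=O (running total 8).
CH2COOCH2: ester, 1 C=O (running total 9).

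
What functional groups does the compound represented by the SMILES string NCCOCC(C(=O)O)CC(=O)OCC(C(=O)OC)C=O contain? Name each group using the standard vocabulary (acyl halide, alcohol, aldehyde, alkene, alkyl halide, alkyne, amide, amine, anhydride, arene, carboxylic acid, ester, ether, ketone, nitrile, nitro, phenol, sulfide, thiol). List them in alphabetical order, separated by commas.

aldehyde, amine, carboxylic acid, ester, ether

Working along the chain:
  H2NCH2: –NH2 on an sp³ carbon with no adjacent C=O → amine.
  CH2OCH2: C–O–C with sp³ carbons on both sides and no adjacent C=O → ether.
  CH(COOH): pendant –COOH: carbonyl C bonded to C and –OH → carboxylic acid.
  CH2COOCH2: –C(=O)–O–C with C on the carbonyl side → ester.
  CH(COOCH3): pendant –COOCH3: carbonyl C bonded to C and –OCH3 → ester.
  CHO: terminal –CHO: carbonyl C bonded to H and C → aldehyde.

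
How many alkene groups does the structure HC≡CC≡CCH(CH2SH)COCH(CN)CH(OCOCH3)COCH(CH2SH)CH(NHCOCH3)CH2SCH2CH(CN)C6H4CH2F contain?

C≡C triple bond → alkyne.
C≡C triple bond → alkyne.
pendant –CH2SH → thiol.
–C(=O)– with carbon on both sides → ketone.
pendant –C≡N: nitrile.
pendant –OC(=O)CH3: an acyloxy group → ester.
–C(=O)– with carbon on both sides → ketone.
pendant –CH2SH → thiol.
pendant –NHC(=O)CH3: N bonded to a carbonyl → amide (not amine).
C–S–C linkage → sulfide (thioether).
pendant –C≡N: nitrile.
para-disubstituted benzene ring → arene.
halogen on an sp³ carbon → alkyl halide.
No segment is a alkene: HC≡C is alkyne, not alkene; C≡C is alkyne, not alkene; C6H4 is arene, not alkene. → 0.

0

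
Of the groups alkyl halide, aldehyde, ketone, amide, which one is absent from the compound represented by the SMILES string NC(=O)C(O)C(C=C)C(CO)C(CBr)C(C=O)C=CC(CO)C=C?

aldehyde: present (CH(CHO) — pendant –CHO: carbonyl C bonded to C and H → aldehyde).
amide: present (H2NCO — –C(=O)NH2: carbonyl C bonded to C and to N → amide (the N is not a separate amine)).
alkyl halide: present (CH(CH2Br) — pendant –CH2X: halogen on sp³ carbon → alkyl halide).
ketone: absent. In H2NCO, the C=O is bonded to nitrogen, which defines an amide, not a ketone. In CH(CHO), the carbonyl carbon carries an H, so it is an aldehyde, not a ketone.

ketone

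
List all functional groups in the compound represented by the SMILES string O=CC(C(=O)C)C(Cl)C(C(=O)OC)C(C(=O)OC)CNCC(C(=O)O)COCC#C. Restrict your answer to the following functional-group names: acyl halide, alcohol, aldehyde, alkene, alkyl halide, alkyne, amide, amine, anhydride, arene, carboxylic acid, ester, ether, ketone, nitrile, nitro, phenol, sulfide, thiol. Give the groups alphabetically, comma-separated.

Working along the chain:
  OHC: terminal –CHO: carbonyl C bonded to H and C → aldehyde.
  CH(COCH3): pendant –COCH3: carbonyl C bonded to two carbons → ketone.
  CH(Cl): halogen on an sp³ carbon → alkyl halide.
  CH(COOCH3): pendant –COOCH3: carbonyl C bonded to C and –OCH3 → ester.
  CH(COOCH3): pendant –COOCH3: carbonyl C bonded to C and –OCH3 → ester.
  CH2NHCH2: C–N–C with sp³ carbons and no adjacent C=O → amine (secondary).
  CH(COOH): pendant –COOH: carbonyl C bonded to C and –OH → carboxylic acid.
  CH2OCH2: C–O–C with sp³ carbons on both sides and no adjacent C=O → ether.
  C≡CH: C≡C triple bond → alkyne.

aldehyde, alkyl halide, alkyne, amine, carboxylic acid, ester, ether, ketone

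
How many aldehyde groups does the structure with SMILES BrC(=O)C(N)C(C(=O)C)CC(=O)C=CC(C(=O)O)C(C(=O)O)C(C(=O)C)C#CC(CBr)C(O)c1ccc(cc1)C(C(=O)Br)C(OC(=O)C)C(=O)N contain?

Taking each segment in turn:
  BrCO: –C(=O)Br: carbonyl C bonded to C and to a halogen → acyl halide (not alkyl halide).
  CH(NH2): –NH2 on an sp³ carbon with no adjacent C=O → amine.
  CH(COCH3): pendant –COCH3: carbonyl C bonded to two carbons → ketone.
  CO: –C(=O)– with carbon on both sides → ketone.
  CH=CH: C=C double bond → alkene.
  CH(COOH): pendant –COOH: carbonyl C bonded to C and –OH → carboxylic acid.
  CH(COOH): pendant –COOH: carbonyl C bonded to C and –OH → carboxylic acid.
  CH(COCH3): pendant –COCH3: carbonyl C bonded to two carbons → ketone.
  C≡C: C≡C triple bond → alkyne.
  CH(CH2Br): pendant –CH2X: halogen on sp³ carbon → alkyl halide.
  CH(OH): –OH on an sp³ carbon → alcohol (secondary).
  C6H4: para-disubstituted benzene ring → arene.
  CH(COBr): pendant –C(=O)X: carbonyl C bonded to C and halogen → acyl halide.
  CH(OCOCH3): pendant –OC(=O)CH3: an acyloxy group → ester.
  CONH2: –C(=O)NH2: carbonyl C bonded to C and to N → amide (the N is not a separate amine).
No segment is a aldehyde: BrCO is acyl halide, not aldehyde; CH(COCH3) is ketone, not aldehyde; CO is ketone, not aldehyde. → 0.

0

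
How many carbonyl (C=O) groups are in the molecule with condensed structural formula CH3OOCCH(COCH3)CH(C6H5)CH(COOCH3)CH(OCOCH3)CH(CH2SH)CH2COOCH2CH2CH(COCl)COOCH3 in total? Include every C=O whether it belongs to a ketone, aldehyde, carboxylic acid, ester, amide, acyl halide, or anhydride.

7

CH3OOC: ester, 1 C=O (running total 1).
CH(COCH3): ketone, 1 C=O (running total 2).
CH(COOCH3): ester, 1 C=O (running total 3).
CH(OCOCH3): ester, 1 C=O (running total 4).
CH2COOCH2: ester, 1 C=O (running total 5).
CH(COCl): acyl halide, 1 C=O (running total 6).
COOCH3: ester, 1 C=O (running total 7).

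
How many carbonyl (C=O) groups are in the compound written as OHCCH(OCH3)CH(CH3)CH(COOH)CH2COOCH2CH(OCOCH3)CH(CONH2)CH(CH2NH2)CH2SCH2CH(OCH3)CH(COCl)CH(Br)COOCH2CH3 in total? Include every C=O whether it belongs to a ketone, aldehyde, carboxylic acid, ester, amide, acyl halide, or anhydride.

7

OHC: aldehyde, 1 C=O (running total 1).
CH(COOH): carboxylic acid, 1 C=O (running total 2).
CH2COOCH2: ester, 1 C=O (running total 3).
CH(OCOCH3): ester, 1 C=O (running total 4).
CH(CONH2): amide, 1 C=O (running total 5).
CH(COCl): acyl halide, 1 C=O (running total 6).
COOCH2CH3: ester, 1 C=O (running total 7).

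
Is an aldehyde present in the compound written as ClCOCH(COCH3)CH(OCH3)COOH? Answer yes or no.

–C(=O)Cl: carbonyl C bonded to C and to a halogen → acyl halide (not alkyl halide).
pendant –COCH3: carbonyl C bonded to two carbons → ketone.
pendant –OCH3: C–O–C with sp³ C, no adjacent C=O → ether.
–COOH: carbonyl C bonded to –OH and C → carboxylic acid (the –OH is not a separate alcohol).
In CH(COCH3), the carbonyl carbon is bonded to two carbons, so it is a ketone, not an aldehyde. In COOH, the carbonyl carbon bears –OH, not –H, so it is a carboxylic acid.
The groups actually present are: acyl halide, carboxylic acid, ether, ketone.

no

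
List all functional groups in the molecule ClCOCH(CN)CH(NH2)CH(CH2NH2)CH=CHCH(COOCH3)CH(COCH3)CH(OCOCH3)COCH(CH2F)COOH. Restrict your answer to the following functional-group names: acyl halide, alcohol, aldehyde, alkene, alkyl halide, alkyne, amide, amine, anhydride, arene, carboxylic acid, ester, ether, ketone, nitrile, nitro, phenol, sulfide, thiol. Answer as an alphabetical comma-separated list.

Taking each segment in turn:
  ClCO: –C(=O)Cl: carbonyl C bonded to C and to a halogen → acyl halide (not alkyl halide).
  CH(CN): pendant –C≡N: nitrile.
  CH(NH2): –NH2 on an sp³ carbon with no adjacent C=O → amine.
  CH(CH2NH2): pendant –CH2NH2: N on sp³ C, no adjacent C=O → amine.
  CH=CH: C=C double bond → alkene.
  CH(COOCH3): pendant –COOCH3: carbonyl C bonded to C and –OCH3 → ester.
  CH(COCH3): pendant –COCH3: carbonyl C bonded to two carbons → ketone.
  CH(OCOCH3): pendant –OC(=O)CH3: an acyloxy group → ester.
  CO: –C(=O)– with carbon on both sides → ketone.
  CH(CH2F): pendant –CH2X: halogen on sp³ carbon → alkyl halide.
  COOH: –COOH: carbonyl C bonded to –OH and C → carboxylic acid (the –OH is not a separate alcohol).

acyl halide, alkene, alkyl halide, amine, carboxylic acid, ester, ketone, nitrile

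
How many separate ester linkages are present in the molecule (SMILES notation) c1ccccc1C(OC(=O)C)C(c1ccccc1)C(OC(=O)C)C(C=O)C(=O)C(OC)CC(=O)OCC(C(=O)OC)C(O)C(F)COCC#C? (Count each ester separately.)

C6H5– phenyl ring → arene.
pendant –OC(=O)CH3: an acyloxy group → ester.
pendant –C6H5: benzene ring → arene.
pendant –OC(=O)CH3: an acyloxy group → ester.
pendant –CHO: carbonyl C bonded to C and H → aldehyde.
–C(=O)– with carbon on both sides → ketone.
pendant –OCH3: C–O–C with sp³ C, no adjacent C=O → ether.
–C(=O)–O–C with C on the carbonyl side → ester.
pendant –COOCH3: carbonyl C bonded to C and –OCH3 → ester.
–OH on an sp³ carbon → alcohol (secondary).
halogen on an sp³ carbon → alkyl halide.
C–O–C with sp³ carbons on both sides and no adjacent C=O → ether.
C≡C triple bond → alkyne.
Ester appears at: CH(OCOCH3), CH(OCOCH3), CH2COOCH2, CH(COOCH3) → 4.

4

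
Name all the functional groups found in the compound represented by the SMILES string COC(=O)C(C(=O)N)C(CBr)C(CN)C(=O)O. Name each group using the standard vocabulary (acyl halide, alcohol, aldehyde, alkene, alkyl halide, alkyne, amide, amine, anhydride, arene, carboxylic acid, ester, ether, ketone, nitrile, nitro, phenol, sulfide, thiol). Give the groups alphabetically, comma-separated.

CH3O–C(=O)–: carbonyl C bonded to C and to –OCH3 → ester (not ketone + ether).
pendant –CONH2: carbonyl C bonded to C and N → amide.
pendant –CH2X: halogen on sp³ carbon → alkyl halide.
pendant –CH2NH2: N on sp³ C, no adjacent C=O → amine.
–COOH: carbonyl C bonded to –OH and C → carboxylic acid (the –OH is not a separate alcohol).

alkyl halide, amide, amine, carboxylic acid, ester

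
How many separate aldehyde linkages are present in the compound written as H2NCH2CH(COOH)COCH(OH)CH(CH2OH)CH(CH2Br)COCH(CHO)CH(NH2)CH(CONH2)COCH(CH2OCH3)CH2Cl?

–NH2 on an sp³ carbon with no adjacent C=O → amine.
pendant –COOH: carbonyl C bonded to C and –OH → carboxylic acid.
–C(=O)– with carbon on both sides → ketone.
–OH on an sp³ carbon → alcohol (secondary).
pendant –CH2OH on an sp³ backbone C → alcohol.
pendant –CH2X: halogen on sp³ carbon → alkyl halide.
–C(=O)– with carbon on both sides → ketone.
pendant –CHO: carbonyl C bonded to C and H → aldehyde.
–NH2 on an sp³ carbon with no adjacent C=O → amine.
pendant –CONH2: carbonyl C bonded to C and N → amide.
–C(=O)– with carbon on both sides → ketone.
pendant –CH2OCH3: C–O–C linkage → ether.
halogen on an sp³ carbon → alkyl halide.
Aldehyde appears at: CH(CHO) → 1.

1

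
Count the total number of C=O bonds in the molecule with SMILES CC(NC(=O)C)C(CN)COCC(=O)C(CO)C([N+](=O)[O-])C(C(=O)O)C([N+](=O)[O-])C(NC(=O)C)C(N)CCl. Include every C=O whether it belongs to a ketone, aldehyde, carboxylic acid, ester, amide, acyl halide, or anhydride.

4

CH(NHCOCH3): amide, 1 C=O (running total 1).
CO: ketone, 1 C=O (running total 2).
CH(COOH): carboxylic acid, 1 C=O (running total 3).
CH(NHCOCH3): amide, 1 C=O (running total 4).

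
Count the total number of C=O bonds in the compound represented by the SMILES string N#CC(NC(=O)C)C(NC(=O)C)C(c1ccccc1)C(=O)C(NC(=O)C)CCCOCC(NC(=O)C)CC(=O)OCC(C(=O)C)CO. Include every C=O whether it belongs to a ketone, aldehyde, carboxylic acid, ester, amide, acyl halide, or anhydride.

7

CH(NHCOCH3): amide, 1 C=O (running total 1).
CH(NHCOCH3): amide, 1 C=O (running total 2).
CO: ketone, 1 C=O (running total 3).
CH(NHCOCH3): amide, 1 C=O (running total 4).
CH(NHCOCH3): amide, 1 C=O (running total 5).
CH2COOCH2: ester, 1 C=O (running total 6).
CH(COCH3): ketone, 1 C=O (running total 7).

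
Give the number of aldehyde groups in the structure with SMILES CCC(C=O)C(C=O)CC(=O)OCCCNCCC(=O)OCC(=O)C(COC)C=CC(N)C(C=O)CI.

3

Taking each segment in turn:
  CH(CHO): pendant –CHO: carbonyl C bonded to C and H → aldehyde.
  CH(CHO): pendant –CHO: carbonyl C bonded to C and H → aldehyde.
  CH2COOCH2: –C(=O)–O–C with C on the carbonyl side → ester.
  CH2NHCH2: C–N–C with sp³ carbons and no adjacent C=O → amine (secondary).
  CH2COOCH2: –C(=O)–O–C with C on the carbonyl side → ester.
  CO: –C(=O)– with carbon on both sides → ketone.
  CH(CH2OCH3): pendant –CH2OCH3: C–O–C linkage → ether.
  CH=CH: C=C double bond → alkene.
  CH(NH2): –NH2 on an sp³ carbon with no adjacent C=O → amine.
  CH(CHO): pendant –CHO: carbonyl C bonded to C and H → aldehyde.
  CH2I: halogen on an sp³ carbon → alkyl halide.
Aldehyde appears at: CH(CHO), CH(CHO), CH(CHO) → 3.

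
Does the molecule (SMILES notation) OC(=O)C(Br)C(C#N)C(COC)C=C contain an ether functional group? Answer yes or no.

Reading the structure from left to right:
  HOOC: –COOH: carbonyl C bonded to –OH and C → carboxylic acid (the –OH is not a separate alcohol).
  CH(Br): halogen on an sp³ carbon → alkyl halide.
  CH(CN): pendant –C≡N: nitrile.
  CH(CH2OCH3): pendant –CH2OCH3: C–O–C linkage → ether.
  CH=CH2: C=C double bond → alkene.
The CH(CH2OCH3) segment supplies the ether: pendant –CH2OCH3: C–O–C linkage → ether.

yes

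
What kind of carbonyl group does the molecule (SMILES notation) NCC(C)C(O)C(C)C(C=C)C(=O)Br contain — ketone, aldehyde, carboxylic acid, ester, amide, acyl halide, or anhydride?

The carbonyl is in the COBr segment: –C(=O)Br: carbonyl C bonded to C and to a halogen → acyl halide (not alkyl halide).

acyl halide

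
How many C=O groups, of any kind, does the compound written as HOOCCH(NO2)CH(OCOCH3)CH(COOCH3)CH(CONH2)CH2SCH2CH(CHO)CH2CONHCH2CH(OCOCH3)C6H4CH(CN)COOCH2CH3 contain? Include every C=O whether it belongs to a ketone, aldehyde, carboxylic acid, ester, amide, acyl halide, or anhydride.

HOOC: carboxylic acid, 1 C=O (running total 1).
CH(OCOCH3): ester, 1 C=O (running total 2).
CH(COOCH3): ester, 1 C=O (running total 3).
CH(CONH2): amide, 1 C=O (running total 4).
CH(CHO): aldehyde, 1 C=O (running total 5).
CH2CONHCH2: amide, 1 C=O (running total 6).
CH(OCOCH3): ester, 1 C=O (running total 7).
COOCH2CH3: ester, 1 C=O (running total 8).

8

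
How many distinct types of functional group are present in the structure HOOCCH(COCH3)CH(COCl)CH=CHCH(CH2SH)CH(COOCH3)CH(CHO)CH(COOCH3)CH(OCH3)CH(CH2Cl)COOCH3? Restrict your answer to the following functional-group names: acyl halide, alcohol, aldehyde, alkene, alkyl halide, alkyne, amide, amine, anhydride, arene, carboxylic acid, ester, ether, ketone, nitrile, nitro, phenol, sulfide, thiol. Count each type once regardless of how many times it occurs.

–COOH: carbonyl C bonded to –OH and C → carboxylic acid (the –OH is not a separate alcohol).
pendant –COCH3: carbonyl C bonded to two carbons → ketone.
pendant –C(=O)X: carbonyl C bonded to C and halogen → acyl halide.
C=C double bond → alkene.
pendant –CH2SH → thiol.
pendant –COOCH3: carbonyl C bonded to C and –OCH3 → ester.
pendant –CHO: carbonyl C bonded to C and H → aldehyde.
pendant –COOCH3: carbonyl C bonded to C and –OCH3 → ester.
pendant –OCH3: C–O–C with sp³ C, no adjacent C=O → ether.
pendant –CH2X: halogen on sp³ carbon → alkyl halide.
–C(=O)OCH3: carbonyl C bonded to C and to –OCH3 → ester (not ketone + ether).
Distinct types present: acyl halide, aldehyde, alkene, alkyl halide, carboxylic acid, ester, ether, ketone, thiol.

9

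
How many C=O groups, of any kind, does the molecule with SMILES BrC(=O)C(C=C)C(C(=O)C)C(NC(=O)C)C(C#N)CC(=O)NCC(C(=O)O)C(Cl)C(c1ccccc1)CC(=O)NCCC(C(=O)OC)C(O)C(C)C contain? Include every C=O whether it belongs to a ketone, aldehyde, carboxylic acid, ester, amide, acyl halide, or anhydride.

7

BrCO: acyl halide, 1 C=O (running total 1).
CH(COCH3): ketone, 1 C=O (running total 2).
CH(NHCOCH3): amide, 1 C=O (running total 3).
CH2CONHCH2: amide, 1 C=O (running total 4).
CH(COOH): carboxylic acid, 1 C=O (running total 5).
CH2CONHCH2: amide, 1 C=O (running total 6).
CH(COOCH3): ester, 1 C=O (running total 7).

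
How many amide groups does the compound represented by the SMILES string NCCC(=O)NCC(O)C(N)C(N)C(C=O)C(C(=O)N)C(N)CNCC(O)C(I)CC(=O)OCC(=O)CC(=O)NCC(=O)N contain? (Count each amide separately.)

4

Taking each segment in turn:
  H2NCH2: –NH2 on an sp³ carbon with no adjacent C=O → amine.
  CH2CONHCH2: –C(=O)–N– linkage → amide (the N is not an amine).
  CH(OH): –OH on an sp³ carbon → alcohol (secondary).
  CH(NH2): –NH2 on an sp³ carbon with no adjacent C=O → amine.
  CH(NH2): –NH2 on an sp³ carbon with no adjacent C=O → amine.
  CH(CHO): pendant –CHO: carbonyl C bonded to C and H → aldehyde.
  CH(CONH2): pendant –CONH2: carbonyl C bonded to C and N → amide.
  CH(NH2): –NH2 on an sp³ carbon with no adjacent C=O → amine.
  CH2NHCH2: C–N–C with sp³ carbons and no adjacent C=O → amine (secondary).
  CH(OH): –OH on an sp³ carbon → alcohol (secondary).
  CH(I): halogen on an sp³ carbon → alkyl halide.
  CH2COOCH2: –C(=O)–O–C with C on the carbonyl side → ester.
  CO: –C(=O)– with carbon on both sides → ketone.
  CH2CONHCH2: –C(=O)–N– linkage → amide (the N is not an amine).
  CONH2: –C(=O)NH2: carbonyl C bonded to C and to N → amide (the N is not a separate amine).
Amide appears at: CH2CONHCH2, CH(CONH2), CH2CONHCH2, CONH2 → 4.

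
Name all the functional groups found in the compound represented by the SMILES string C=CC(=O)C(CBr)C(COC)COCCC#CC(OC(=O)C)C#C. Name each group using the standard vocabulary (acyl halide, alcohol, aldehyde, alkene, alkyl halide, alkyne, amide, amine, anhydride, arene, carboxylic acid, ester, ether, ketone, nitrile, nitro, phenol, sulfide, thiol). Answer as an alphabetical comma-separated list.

Reading the structure from left to right:
  CH2=CH: C=C double bond → alkene.
  CO: –C(=O)– with carbon on both sides → ketone.
  CH(CH2Br): pendant –CH2X: halogen on sp³ carbon → alkyl halide.
  CH(CH2OCH3): pendant –CH2OCH3: C–O–C linkage → ether.
  CH2OCH2: C–O–C with sp³ carbons on both sides and no adjacent C=O → ether.
  C≡C: C≡C triple bond → alkyne.
  CH(OCOCH3): pendant –OC(=O)CH3: an acyloxy group → ester.
  C≡CH: C≡C triple bond → alkyne.

alkene, alkyl halide, alkyne, ester, ether, ketone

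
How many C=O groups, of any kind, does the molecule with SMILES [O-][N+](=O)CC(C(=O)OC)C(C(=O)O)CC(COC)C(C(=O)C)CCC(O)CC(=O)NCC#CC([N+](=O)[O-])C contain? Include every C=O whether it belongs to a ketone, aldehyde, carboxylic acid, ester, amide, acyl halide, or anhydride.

4

CH(COOCH3): ester, 1 C=O (running total 1).
CH(COOH): carboxylic acid, 1 C=O (running total 2).
CH(COCH3): ketone, 1 C=O (running total 3).
CH2CONHCH2: amide, 1 C=O (running total 4).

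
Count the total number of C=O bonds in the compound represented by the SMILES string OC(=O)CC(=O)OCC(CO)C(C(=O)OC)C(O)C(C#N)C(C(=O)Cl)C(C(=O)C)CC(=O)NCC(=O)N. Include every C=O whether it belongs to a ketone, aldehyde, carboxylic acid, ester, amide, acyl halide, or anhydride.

HOOC: carboxylic acid, 1 C=O (running total 1).
CH2COOCH2: ester, 1 C=O (running total 2).
CH(COOCH3): ester, 1 C=O (running total 3).
CH(COCl): acyl halide, 1 C=O (running total 4).
CH(COCH3): ketone, 1 C=O (running total 5).
CH2CONHCH2: amide, 1 C=O (running total 6).
CONH2: amide, 1 C=O (running total 7).

7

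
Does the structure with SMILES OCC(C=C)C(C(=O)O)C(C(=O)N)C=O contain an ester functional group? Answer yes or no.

Reading the structure from left to right:
  HOCH2: HO– on an sp³ carbon → alcohol.
  CH(CH=CH2): pendant –CH=CH2: C=C double bond → alkene.
  CH(COOH): pendant –COOH: carbonyl C bonded to C and –OH → carboxylic acid.
  CH(CONH2): pendant –CONH2: carbonyl C bonded to C and N → amide.
  CHO: terminal –CHO: carbonyl C bonded to H and C → aldehyde.
The groups actually present are: alcohol, aldehyde, alkene, amide, carboxylic acid.

no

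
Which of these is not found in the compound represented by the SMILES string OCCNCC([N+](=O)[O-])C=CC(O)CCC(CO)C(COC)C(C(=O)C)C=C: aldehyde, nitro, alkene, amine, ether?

aldehyde

alkene: present (CH=CH — C=C double bond → alkene).
nitro: present (CH(NO2) — –NO2 on an sp³ carbon → nitro (the N=O is not a carbonyl)).
amine: present (CH2NHCH2 — C–N–C with sp³ carbons and no adjacent C=O → amine (secondary)).
ether: present (CH(CH2OCH3) — pendant –CH2OCH3: C–O–C linkage → ether).
aldehyde: absent. In CH(COCH3), the carbonyl carbon is bonded to two carbons, so it is a ketone, not an aldehyde.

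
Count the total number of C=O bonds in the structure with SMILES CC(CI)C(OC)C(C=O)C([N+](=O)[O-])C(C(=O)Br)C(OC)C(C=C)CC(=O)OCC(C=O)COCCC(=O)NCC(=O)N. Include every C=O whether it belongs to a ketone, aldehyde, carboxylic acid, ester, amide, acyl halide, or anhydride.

CH(CHO): aldehyde, 1 C=O (running total 1).
CH(COBr): acyl halide, 1 C=O (running total 2).
CH2COOCH2: ester, 1 C=O (running total 3).
CH(CHO): aldehyde, 1 C=O (running total 4).
CH2CONHCH2: amide, 1 C=O (running total 5).
CONH2: amide, 1 C=O (running total 6).

6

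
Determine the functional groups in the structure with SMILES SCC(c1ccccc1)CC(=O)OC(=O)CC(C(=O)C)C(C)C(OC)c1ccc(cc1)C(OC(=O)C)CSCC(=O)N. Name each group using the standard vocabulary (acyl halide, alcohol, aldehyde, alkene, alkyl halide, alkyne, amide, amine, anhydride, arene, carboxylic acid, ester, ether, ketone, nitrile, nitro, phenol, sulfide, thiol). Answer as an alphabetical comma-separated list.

amide, anhydride, arene, ester, ether, ketone, sulfide, thiol

Working along the chain:
  HSCH2: –SH on an sp³ carbon → thiol.
  CH(C6H5): pendant –C6H5: benzene ring → arene.
  CH2CO-O-COCH2: two acyl groups sharing one oxygen, –C(=O)–O–C(=O)– → anhydride.
  CH(COCH3): pendant –COCH3: carbonyl C bonded to two carbons → ketone.
  CH(OCH3): pendant –OCH3: C–O–C with sp³ C, no adjacent C=O → ether.
  C6H4: para-disubstituted benzene ring → arene.
  CH(OCOCH3): pendant –OC(=O)CH3: an acyloxy group → ester.
  CH2SCH2: C–S–C linkage → sulfide (thioether).
  CONH2: –C(=O)NH2: carbonyl C bonded to C and to N → amide (the N is not a separate amine).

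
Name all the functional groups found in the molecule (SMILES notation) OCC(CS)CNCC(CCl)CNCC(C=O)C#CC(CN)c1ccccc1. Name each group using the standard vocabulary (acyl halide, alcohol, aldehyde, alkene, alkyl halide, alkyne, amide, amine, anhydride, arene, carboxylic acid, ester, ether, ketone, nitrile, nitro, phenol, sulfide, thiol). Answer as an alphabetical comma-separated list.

alcohol, aldehyde, alkyl halide, alkyne, amine, arene, thiol

Taking each segment in turn:
  HOCH2: HO– on an sp³ carbon → alcohol.
  CH(CH2SH): pendant –CH2SH → thiol.
  CH2NHCH2: C–N–C with sp³ carbons and no adjacent C=O → amine (secondary).
  CH(CH2Cl): pendant –CH2X: halogen on sp³ carbon → alkyl halide.
  CH2NHCH2: C–N–C with sp³ carbons and no adjacent C=O → amine (secondary).
  CH(CHO): pendant –CHO: carbonyl C bonded to C and H → aldehyde.
  C≡C: C≡C triple bond → alkyne.
  CH(CH2NH2): pendant –CH2NH2: N on sp³ C, no adjacent C=O → amine.
  C6H5: –C6H5 phenyl ring → arene.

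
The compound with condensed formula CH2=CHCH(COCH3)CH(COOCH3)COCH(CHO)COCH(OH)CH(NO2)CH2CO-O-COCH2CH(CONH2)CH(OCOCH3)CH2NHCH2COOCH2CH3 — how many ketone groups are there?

3

Reading the structure from left to right:
  CH2=CH: C=C double bond → alkene.
  CH(COCH3): pendant –COCH3: carbonyl C bonded to two carbons → ketone.
  CH(COOCH3): pendant –COOCH3: carbonyl C bonded to C and –OCH3 → ester.
  CO: –C(=O)– with carbon on both sides → ketone.
  CH(CHO): pendant –CHO: carbonyl C bonded to C and H → aldehyde.
  CO: –C(=O)– with carbon on both sides → ketone.
  CH(OH): –OH on an sp³ carbon → alcohol (secondary).
  CH(NO2): –NO2 on an sp³ carbon → nitro (the N=O is not a carbonyl).
  CH2CO-O-COCH2: two acyl groups sharing one oxygen, –C(=O)–O–C(=O)– → anhydride.
  CH(CONH2): pendant –CONH2: carbonyl C bonded to C and N → amide.
  CH(OCOCH3): pendant –OC(=O)CH3: an acyloxy group → ester.
  CH2NHCH2: C–N–C with sp³ carbons and no adjacent C=O → amine (secondary).
  COOCH2CH3: –C(=O)OCH2CH3: carbonyl C bonded to C and to –OEt → ester.
Ketone appears at: CH(COCH3), CO, CO → 3.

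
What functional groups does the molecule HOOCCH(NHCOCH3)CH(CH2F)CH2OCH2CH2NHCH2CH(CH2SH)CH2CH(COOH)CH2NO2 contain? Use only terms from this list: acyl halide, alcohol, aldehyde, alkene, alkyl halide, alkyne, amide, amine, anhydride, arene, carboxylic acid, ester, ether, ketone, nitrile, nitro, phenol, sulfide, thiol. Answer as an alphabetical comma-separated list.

Reading the structure from left to right:
  HOOC: –COOH: carbonyl C bonded to –OH and C → carboxylic acid (the –OH is not a separate alcohol).
  CH(NHCOCH3): pendant –NHC(=O)CH3: N bonded to a carbonyl → amide (not amine).
  CH(CH2F): pendant –CH2X: halogen on sp³ carbon → alkyl halide.
  CH2OCH2: C–O–C with sp³ carbons on both sides and no adjacent C=O → ether.
  CH2NHCH2: C–N–C with sp³ carbons and no adjacent C=O → amine (secondary).
  CH(CH2SH): pendant –CH2SH → thiol.
  CH(COOH): pendant –COOH: carbonyl C bonded to C and –OH → carboxylic acid.
  CH2NO2: –NO2 on carbon → nitro group.

alkyl halide, amide, amine, carboxylic acid, ether, nitro, thiol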